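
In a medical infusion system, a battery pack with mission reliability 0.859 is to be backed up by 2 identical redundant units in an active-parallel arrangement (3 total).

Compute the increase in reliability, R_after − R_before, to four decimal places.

R_before = 0.859
R_after = 1 − (1 − 0.859)^3 = 0.9972
ΔR = 0.9972 − 0.859 = 0.1382

0.1382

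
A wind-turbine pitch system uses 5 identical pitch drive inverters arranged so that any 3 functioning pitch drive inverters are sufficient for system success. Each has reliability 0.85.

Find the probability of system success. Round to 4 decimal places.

0.9734

R = Σ_{i=3}^{5} C(5,i) p^i (1−p)^{5−i} with p = 0.85
C(5,3)·0.85^3·0.15^2 = 0.138178
C(5,4)·0.85^4·0.15^1 = 0.391505
C(5,5)·0.85^5·0.15^0 = 0.443705
Sum = 0.9734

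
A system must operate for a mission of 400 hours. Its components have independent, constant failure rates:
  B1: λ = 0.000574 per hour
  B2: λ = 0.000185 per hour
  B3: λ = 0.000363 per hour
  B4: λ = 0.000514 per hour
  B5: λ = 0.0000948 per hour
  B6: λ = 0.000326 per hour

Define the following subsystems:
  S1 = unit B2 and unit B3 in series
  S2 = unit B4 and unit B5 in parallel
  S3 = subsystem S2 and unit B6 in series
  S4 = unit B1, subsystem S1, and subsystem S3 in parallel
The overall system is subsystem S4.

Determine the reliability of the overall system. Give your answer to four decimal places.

R(B1) = exp(−0.000574 × 400) = 0.794851
R(B2) = exp(−0.000185 × 400) = 0.928672
R(B3) = exp(−0.000363 × 400) = 0.864849
R(B4) = exp(−0.000514 × 400) = 0.814159
R(B5) = exp(−0.0000948 × 400) = 0.962790
R(B6) = exp(−0.000326 × 400) = 0.877744
Series (B2 and B3): 0.928672 × 0.864849 = 0.803161
Parallel (B4 and B5): 1 − (1 − 0.814159)(1 − 0.962790) = 0.993085
Series ([0.993085] and B6): 0.993085 × 0.877744 = 0.871674
Parallel (B1, [0.803161], and [0.871674]): 1 − (1 − 0.794851)(1 − 0.803161)(1 − 0.871674) = 0.9948

0.9948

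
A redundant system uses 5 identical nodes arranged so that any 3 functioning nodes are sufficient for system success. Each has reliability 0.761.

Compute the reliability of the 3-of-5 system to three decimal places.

R = Σ_{i=3}^{5} C(5,i) p^i (1−p)^{5−i} with p = 0.761
C(5,3)·0.761^3·0.239^2 = 0.25174
C(5,4)·0.761^4·0.239^1 = 0.40078
C(5,5)·0.761^5·0.239^0 = 0.25523
Sum = 0.908

0.908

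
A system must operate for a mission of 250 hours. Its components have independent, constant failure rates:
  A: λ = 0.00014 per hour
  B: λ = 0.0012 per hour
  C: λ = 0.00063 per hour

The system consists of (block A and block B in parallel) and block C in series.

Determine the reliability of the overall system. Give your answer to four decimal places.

R(A) = exp(−0.00014 × 250) = 0.965605
R(B) = exp(−0.0012 × 250) = 0.740818
R(C) = exp(−0.00063 × 250) = 0.854277
Parallel (A and B): 1 − (1 − 0.965605)(1 − 0.740818) = 0.991085
Series ([0.991085] and C): 0.991085 × 0.854277 = 0.8467

0.8467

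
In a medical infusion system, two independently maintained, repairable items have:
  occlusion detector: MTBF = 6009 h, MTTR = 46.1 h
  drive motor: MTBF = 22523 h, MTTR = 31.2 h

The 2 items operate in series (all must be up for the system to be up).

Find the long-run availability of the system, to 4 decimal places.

A(occlusion detector) = MTBF/(MTBF+MTTR) = 6009/(6009+46.1) = 0.992387
A(drive motor) = MTBF/(MTBF+MTTR) = 22523/(22523+31.2) = 0.998617
Series availability: 0.992387 × 0.998617 = 0.9910

0.9910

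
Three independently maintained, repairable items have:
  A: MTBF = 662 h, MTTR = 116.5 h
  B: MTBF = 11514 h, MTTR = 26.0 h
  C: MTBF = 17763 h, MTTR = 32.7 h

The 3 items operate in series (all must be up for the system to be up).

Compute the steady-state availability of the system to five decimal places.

A(A) = MTBF/(MTBF+MTTR) = 662/(662+116.5) = 0.850353
A(B) = MTBF/(MTBF+MTTR) = 11514/(11514+26.0) = 0.997747
A(C) = MTBF/(MTBF+MTTR) = 17763/(17763+32.7) = 0.998162
Series availability: 0.850353 × 0.997747 × 0.998162 = 0.84688

0.84688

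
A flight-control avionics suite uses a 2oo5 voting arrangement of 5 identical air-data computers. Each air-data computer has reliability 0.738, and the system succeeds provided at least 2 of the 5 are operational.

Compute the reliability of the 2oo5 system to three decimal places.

0.981

R = Σ_{i=2}^{5} C(5,i) p^i (1−p)^{5−i} with p = 0.738
C(5,2)·0.738^2·0.262^3 = 0.09795
C(5,3)·0.738^3·0.262^2 = 0.27591
C(5,4)·0.738^4·0.262^1 = 0.38859
C(5,5)·0.738^5·0.262^0 = 0.21892
Sum = 0.981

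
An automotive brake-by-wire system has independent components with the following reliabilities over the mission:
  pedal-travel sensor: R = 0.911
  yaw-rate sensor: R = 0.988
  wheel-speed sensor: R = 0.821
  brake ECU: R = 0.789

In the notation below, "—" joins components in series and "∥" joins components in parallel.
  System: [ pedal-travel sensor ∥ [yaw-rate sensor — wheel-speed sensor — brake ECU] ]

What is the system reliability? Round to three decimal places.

Series (yaw-rate sensor, wheel-speed sensor, and brake ECU): 0.98800 × 0.82100 × 0.78900 = 0.64000
Parallel (pedal-travel sensor and [0.64000]): 1 − (1 − 0.91100)(1 − 0.64000) = 0.968

0.968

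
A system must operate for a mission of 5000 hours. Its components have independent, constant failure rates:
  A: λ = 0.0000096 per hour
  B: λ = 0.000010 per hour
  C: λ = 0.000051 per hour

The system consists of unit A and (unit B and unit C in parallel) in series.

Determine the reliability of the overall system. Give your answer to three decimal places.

0.943

R(A) = exp(−0.0000096 × 5000) = 0.95313
R(B) = exp(−0.000010 × 5000) = 0.95123
R(C) = exp(−0.000051 × 5000) = 0.77492
Parallel (B and C): 1 − (1 − 0.95123)(1 − 0.77492) = 0.98902
Series (A and [0.98902]): 0.95313 × 0.98902 = 0.943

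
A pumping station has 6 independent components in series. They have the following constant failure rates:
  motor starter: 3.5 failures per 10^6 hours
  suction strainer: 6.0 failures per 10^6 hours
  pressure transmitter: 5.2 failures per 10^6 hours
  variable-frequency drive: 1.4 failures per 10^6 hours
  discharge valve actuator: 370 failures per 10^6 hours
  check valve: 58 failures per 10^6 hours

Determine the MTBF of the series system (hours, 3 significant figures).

Series of exponential components: λ_sys = Σ λ_i
λ_sys = 0.0000035 + 0.0000060 + 0.0000052 + 0.0000014 + 0.00037 + 0.000058 = 4.4410e-04 /h
MTBF = 1 / λ_sys = 2250 h

2250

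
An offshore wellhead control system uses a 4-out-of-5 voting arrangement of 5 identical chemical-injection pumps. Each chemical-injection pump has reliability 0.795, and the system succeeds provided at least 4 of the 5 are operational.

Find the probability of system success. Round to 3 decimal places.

R = Σ_{i=4}^{5} C(5,i) p^i (1−p)^{5−i} with p = 0.795
C(5,4)·0.795^4·0.205^1 = 0.40944
C(5,5)·0.795^5·0.205^0 = 0.31757
Sum = 0.727

0.727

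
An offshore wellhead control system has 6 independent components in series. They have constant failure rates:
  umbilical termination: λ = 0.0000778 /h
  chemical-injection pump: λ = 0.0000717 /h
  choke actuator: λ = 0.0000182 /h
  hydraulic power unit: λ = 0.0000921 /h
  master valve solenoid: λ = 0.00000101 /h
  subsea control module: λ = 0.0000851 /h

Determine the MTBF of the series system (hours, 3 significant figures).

2890

Series of exponential components: λ_sys = Σ λ_i
λ_sys = 0.0000778 + 0.0000717 + 0.0000182 + 0.0000921 + 0.00000101 + 0.0000851 = 3.4591e-04 /h
MTBF = 1 / λ_sys = 2890 h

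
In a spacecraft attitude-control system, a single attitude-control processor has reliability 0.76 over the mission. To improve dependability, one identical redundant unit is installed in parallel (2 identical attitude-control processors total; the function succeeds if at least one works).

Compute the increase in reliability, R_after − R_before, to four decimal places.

0.1824

R_before = 0.76
R_after = 1 − (1 − 0.76)^2 = 0.9424
ΔR = 0.9424 − 0.76 = 0.1824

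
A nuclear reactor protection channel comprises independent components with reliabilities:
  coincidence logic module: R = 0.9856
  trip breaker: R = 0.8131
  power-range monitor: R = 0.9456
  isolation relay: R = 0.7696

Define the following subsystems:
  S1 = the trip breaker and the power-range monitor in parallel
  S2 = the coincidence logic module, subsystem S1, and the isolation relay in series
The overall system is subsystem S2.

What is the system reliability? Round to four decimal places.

0.7508

Parallel (trip breaker and power-range monitor): 1 − (1 − 0.813100)(1 − 0.945600) = 0.989833
Series (coincidence logic module, [0.989833], and isolation relay): 0.985600 × 0.989833 × 0.769600 = 0.7508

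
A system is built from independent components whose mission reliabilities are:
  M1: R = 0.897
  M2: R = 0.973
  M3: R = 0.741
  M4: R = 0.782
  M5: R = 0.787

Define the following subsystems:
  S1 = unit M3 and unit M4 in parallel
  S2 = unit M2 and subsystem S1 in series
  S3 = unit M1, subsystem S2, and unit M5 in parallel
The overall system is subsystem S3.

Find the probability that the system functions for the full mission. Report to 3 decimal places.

0.998

Parallel (M3 and M4): 1 − (1 − 0.74100)(1 − 0.78200) = 0.94354
Series (M2 and [0.94354]): 0.97300 × 0.94354 = 0.91806
Parallel (M1, [0.91806], and M5): 1 − (1 − 0.89700)(1 − 0.91806)(1 − 0.78700) = 0.998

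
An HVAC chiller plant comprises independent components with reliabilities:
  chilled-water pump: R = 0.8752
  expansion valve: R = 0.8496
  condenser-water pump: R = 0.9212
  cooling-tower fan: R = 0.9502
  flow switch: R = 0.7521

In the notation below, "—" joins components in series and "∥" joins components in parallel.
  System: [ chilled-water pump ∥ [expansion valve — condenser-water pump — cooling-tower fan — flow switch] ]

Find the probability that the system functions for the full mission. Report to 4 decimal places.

Series (expansion valve, condenser-water pump, cooling-tower fan, and flow switch): 0.849600 × 0.921200 × 0.950200 × 0.752100 = 0.559318
Parallel (chilled-water pump and [0.559318]): 1 − (1 − 0.875200)(1 − 0.559318) = 0.9450

0.9450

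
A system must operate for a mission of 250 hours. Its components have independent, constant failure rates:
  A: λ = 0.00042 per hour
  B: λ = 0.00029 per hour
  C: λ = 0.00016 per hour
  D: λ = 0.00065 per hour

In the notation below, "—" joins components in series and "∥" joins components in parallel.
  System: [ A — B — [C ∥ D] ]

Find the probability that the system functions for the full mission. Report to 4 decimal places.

0.8324

R(A) = exp(−0.00042 × 250) = 0.900325
R(B) = exp(−0.00029 × 250) = 0.930066
R(C) = exp(−0.00016 × 250) = 0.960789
R(D) = exp(−0.00065 × 250) = 0.850016
Parallel (C and D): 1 − (1 − 0.960789)(1 − 0.850016) = 0.994119
Series (A, B, and [0.994119]): 0.900325 × 0.930066 × 0.994119 = 0.8324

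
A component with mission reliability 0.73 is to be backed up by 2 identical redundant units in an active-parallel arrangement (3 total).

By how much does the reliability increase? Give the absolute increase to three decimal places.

0.250

R_before = 0.73
R_after = 1 − (1 − 0.73)^3 = 0.980
ΔR = 0.980 − 0.73 = 0.250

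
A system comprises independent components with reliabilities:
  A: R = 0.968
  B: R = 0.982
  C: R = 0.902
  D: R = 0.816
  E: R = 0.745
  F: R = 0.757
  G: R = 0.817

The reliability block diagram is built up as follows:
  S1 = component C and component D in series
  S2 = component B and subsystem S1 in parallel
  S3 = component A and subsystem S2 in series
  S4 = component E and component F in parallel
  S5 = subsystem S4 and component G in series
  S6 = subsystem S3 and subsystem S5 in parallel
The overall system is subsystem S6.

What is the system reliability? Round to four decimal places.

0.9914

Series (C and D): 0.902000 × 0.816000 = 0.736032
Parallel (B and [0.736032]): 1 − (1 − 0.982000)(1 − 0.736032) = 0.995249
Series (A and [0.995249]): 0.968000 × 0.995249 = 0.963401
Parallel (E and F): 1 − (1 − 0.745000)(1 − 0.757000) = 0.938035
Series ([0.938035] and G): 0.938035 × 0.817000 = 0.766375
Parallel ([0.963401] and [0.766375]): 1 − (1 − 0.963401)(1 − 0.766375) = 0.9914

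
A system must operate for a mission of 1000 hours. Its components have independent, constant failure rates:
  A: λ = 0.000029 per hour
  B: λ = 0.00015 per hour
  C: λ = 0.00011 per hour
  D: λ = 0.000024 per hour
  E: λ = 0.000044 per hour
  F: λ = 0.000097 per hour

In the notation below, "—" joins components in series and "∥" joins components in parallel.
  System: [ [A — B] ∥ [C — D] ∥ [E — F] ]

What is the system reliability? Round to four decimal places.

R(A) = exp(−0.000029 × 1000) = 0.971416
R(B) = exp(−0.00015 × 1000) = 0.860708
R(C) = exp(−0.00011 × 1000) = 0.895834
R(D) = exp(−0.000024 × 1000) = 0.976286
R(E) = exp(−0.000044 × 1000) = 0.956954
R(F) = exp(−0.000097 × 1000) = 0.907556
Series (A and B): 0.971416 × 0.860708 = 0.836106
Series (C and D): 0.895834 × 0.976286 = 0.874590
Series (E and F): 0.956954 × 0.907556 = 0.868489
Parallel ([0.836106], [0.874590], and [0.868489]): 1 − (1 − 0.836106)(1 − 0.874590)(1 − 0.868489) = 0.9973

0.9973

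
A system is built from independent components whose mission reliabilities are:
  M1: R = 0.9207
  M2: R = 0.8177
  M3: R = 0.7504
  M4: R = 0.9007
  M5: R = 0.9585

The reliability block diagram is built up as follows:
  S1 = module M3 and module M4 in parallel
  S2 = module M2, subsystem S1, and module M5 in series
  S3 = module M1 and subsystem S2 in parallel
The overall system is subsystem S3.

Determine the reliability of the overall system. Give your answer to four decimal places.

Parallel (M3 and M4): 1 − (1 − 0.750400)(1 − 0.900700) = 0.975215
Series (M2, [0.975215], and M5): 0.817700 × 0.975215 × 0.958500 = 0.764340
Parallel (M1 and [0.764340]): 1 − (1 − 0.920700)(1 − 0.764340) = 0.9813

0.9813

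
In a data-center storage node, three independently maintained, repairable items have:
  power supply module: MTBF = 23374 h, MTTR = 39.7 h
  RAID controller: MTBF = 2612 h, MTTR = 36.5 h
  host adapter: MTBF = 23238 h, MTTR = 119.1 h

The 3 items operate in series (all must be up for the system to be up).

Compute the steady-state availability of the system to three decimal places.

0.980

A(power supply module) = MTBF/(MTBF+MTTR) = 23374/(23374+39.7) = 0.998304
A(RAID controller) = MTBF/(MTBF+MTTR) = 2612/(2612+36.5) = 0.986219
A(host adapter) = MTBF/(MTBF+MTTR) = 23238/(23238+119.1) = 0.994901
Series availability: 0.998304 × 0.986219 × 0.994901 = 0.980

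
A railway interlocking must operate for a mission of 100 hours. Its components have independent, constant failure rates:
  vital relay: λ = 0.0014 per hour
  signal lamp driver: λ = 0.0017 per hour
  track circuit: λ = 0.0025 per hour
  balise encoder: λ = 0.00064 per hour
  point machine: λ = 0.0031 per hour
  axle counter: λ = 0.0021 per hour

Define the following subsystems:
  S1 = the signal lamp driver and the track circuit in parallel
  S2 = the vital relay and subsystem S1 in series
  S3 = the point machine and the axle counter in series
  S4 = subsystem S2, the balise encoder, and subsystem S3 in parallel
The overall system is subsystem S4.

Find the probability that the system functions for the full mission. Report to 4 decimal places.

R(vital relay) = exp(−0.0014 × 100) = 0.869358
R(signal lamp driver) = exp(−0.0017 × 100) = 0.843665
R(track circuit) = exp(−0.0025 × 100) = 0.778801
R(balise encoder) = exp(−0.00064 × 100) = 0.938005
R(point machine) = exp(−0.0031 × 100) = 0.733447
R(axle counter) = exp(−0.0021 × 100) = 0.810584
Parallel (signal lamp driver and track circuit): 1 − (1 − 0.843665)(1 − 0.778801) = 0.965419
Series (vital relay and [0.965419]): 0.869358 × 0.965419 = 0.839295
Series (point machine and axle counter): 0.733447 × 0.810584 = 0.594520
Parallel ([0.839295], balise encoder, and [0.594520]): 1 − (1 − 0.839295)(1 − 0.938005)(1 − 0.594520) = 0.9960

0.9960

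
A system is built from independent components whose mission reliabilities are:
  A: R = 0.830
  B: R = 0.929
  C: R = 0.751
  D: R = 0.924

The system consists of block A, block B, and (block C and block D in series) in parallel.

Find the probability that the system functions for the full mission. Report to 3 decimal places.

Series (C and D): 0.75100 × 0.92400 = 0.69392
Parallel (A, B, and [0.69392]): 1 − (1 − 0.83000)(1 − 0.92900)(1 − 0.69392) = 0.996

0.996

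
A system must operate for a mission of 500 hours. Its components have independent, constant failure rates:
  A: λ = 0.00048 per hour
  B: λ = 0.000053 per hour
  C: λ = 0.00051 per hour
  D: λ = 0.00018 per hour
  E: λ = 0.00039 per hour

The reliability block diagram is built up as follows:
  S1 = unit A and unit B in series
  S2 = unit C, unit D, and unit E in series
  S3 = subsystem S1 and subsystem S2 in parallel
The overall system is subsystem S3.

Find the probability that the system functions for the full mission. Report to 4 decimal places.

0.9024

R(A) = exp(−0.00048 × 500) = 0.786628
R(B) = exp(−0.000053 × 500) = 0.973848
R(C) = exp(−0.00051 × 500) = 0.774916
R(D) = exp(−0.00018 × 500) = 0.913931
R(E) = exp(−0.00039 × 500) = 0.822835
Series (A and B): 0.786628 × 0.973848 = 0.766056
Series (C, D, and E): 0.774916 × 0.913931 × 0.822835 = 0.582748
Parallel ([0.766056] and [0.582748]): 1 − (1 − 0.766056)(1 − 0.582748) = 0.9024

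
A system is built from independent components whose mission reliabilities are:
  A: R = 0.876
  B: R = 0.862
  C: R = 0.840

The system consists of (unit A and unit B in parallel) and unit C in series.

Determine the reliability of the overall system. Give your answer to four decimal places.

Parallel (A and B): 1 − (1 − 0.876000)(1 − 0.862000) = 0.982888
Series ([0.982888] and C): 0.982888 × 0.840000 = 0.8256

0.8256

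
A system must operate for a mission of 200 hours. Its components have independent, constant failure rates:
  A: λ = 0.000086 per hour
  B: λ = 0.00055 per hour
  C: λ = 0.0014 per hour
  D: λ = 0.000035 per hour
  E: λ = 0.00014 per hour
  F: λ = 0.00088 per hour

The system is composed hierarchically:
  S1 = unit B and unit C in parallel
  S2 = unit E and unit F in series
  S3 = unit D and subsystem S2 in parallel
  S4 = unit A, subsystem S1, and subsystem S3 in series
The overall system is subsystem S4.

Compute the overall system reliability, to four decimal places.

0.9567

R(A) = exp(−0.000086 × 200) = 0.982947
R(B) = exp(−0.00055 × 200) = 0.895834
R(C) = exp(−0.0014 × 200) = 0.755784
R(D) = exp(−0.000035 × 200) = 0.993024
R(E) = exp(−0.00014 × 200) = 0.972388
R(F) = exp(−0.00088 × 200) = 0.838618
Parallel (B and C): 1 − (1 − 0.895834)(1 − 0.755784) = 0.974561
Series (E and F): 0.972388 × 0.838618 = 0.815462
Parallel (D and [0.815462]): 1 − (1 − 0.993024)(1 − 0.815462) = 0.998713
Series (A, [0.974561], and [0.998713]): 0.982947 × 0.974561 × 0.998713 = 0.9567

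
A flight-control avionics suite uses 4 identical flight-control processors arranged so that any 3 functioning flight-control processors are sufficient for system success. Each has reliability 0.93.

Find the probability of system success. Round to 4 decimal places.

R = Σ_{i=3}^{4} C(4,i) p^i (1−p)^{4−i} with p = 0.93
C(4,3)·0.93^3·0.07^1 = 0.225220
C(4,4)·0.93^4·0.07^0 = 0.748052
Sum = 0.9733

0.9733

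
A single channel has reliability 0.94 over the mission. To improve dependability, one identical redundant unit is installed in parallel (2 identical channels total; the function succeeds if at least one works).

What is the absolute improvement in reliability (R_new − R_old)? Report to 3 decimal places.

0.056

R_before = 0.94
R_after = 1 − (1 − 0.94)^2 = 0.996
ΔR = 0.996 − 0.94 = 0.056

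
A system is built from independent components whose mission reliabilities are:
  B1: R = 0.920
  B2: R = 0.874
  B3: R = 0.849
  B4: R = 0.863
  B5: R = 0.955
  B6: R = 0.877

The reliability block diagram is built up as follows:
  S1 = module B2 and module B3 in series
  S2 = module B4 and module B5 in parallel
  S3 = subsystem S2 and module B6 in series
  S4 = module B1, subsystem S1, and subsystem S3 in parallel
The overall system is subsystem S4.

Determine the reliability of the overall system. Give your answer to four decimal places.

0.9973

Series (B2 and B3): 0.874000 × 0.849000 = 0.742026
Parallel (B4 and B5): 1 − (1 − 0.863000)(1 − 0.955000) = 0.993835
Series ([0.993835] and B6): 0.993835 × 0.877000 = 0.871593
Parallel (B1, [0.742026], and [0.871593]): 1 − (1 − 0.920000)(1 − 0.742026)(1 − 0.871593) = 0.9973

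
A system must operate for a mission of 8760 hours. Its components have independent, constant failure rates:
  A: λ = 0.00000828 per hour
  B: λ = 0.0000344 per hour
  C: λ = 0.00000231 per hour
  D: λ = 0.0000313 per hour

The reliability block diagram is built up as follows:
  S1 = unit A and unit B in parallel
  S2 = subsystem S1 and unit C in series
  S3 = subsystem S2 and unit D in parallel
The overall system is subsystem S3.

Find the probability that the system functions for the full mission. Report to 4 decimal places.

0.9909

R(A) = exp(−0.00000828 × 8760) = 0.930035
R(B) = exp(−0.0000344 × 8760) = 0.739823
R(C) = exp(−0.00000231 × 8760) = 0.979968
R(D) = exp(−0.0000313 × 8760) = 0.760189
Parallel (A and B): 1 − (1 − 0.930035)(1 − 0.739823) = 0.981797
Series ([0.981797] and C): 0.981797 × 0.979968 = 0.962130
Parallel ([0.962130] and D): 1 − (1 − 0.962130)(1 − 0.760189) = 0.9909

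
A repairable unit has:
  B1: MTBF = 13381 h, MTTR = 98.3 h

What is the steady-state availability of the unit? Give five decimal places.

0.99271

A(B1) = MTBF/(MTBF+MTTR) = 13381/(13381+98.3) = 0.99271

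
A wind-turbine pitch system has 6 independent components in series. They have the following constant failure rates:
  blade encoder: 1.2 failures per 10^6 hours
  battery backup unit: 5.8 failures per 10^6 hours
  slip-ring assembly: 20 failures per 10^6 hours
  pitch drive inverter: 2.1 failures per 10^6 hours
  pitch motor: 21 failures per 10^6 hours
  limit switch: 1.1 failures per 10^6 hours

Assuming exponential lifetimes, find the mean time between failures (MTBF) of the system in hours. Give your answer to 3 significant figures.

19500

Series of exponential components: λ_sys = Σ λ_i
λ_sys = 0.0000012 + 0.0000058 + 0.000020 + 0.0000021 + 0.000021 + 0.0000011 = 5.1200e-05 /h
MTBF = 1 / λ_sys = 19500 h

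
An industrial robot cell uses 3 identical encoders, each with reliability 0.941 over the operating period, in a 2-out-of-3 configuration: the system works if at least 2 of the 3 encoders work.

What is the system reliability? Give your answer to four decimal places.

0.9900

R = Σ_{i=2}^{3} C(3,i) p^i (1−p)^{3−i} with p = 0.941
C(3,2)·0.941^2·0.059^1 = 0.156730
C(3,3)·0.941^3·0.059^0 = 0.833238
Sum = 0.9900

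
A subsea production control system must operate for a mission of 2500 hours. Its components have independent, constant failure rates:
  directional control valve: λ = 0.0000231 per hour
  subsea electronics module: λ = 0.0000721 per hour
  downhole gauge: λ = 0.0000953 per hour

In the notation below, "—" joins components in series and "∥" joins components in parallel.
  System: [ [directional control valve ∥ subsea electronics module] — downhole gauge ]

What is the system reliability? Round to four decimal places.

0.7807

R(directional control valve) = exp(−0.0000231 × 2500) = 0.943886
R(subsea electronics module) = exp(−0.0000721 × 2500) = 0.835061
R(downhole gauge) = exp(−0.0000953 × 2500) = 0.788006
Parallel (directional control valve and subsea electronics module): 1 − (1 − 0.943886)(1 − 0.835061) = 0.990745
Series ([0.990745] and downhole gauge): 0.990745 × 0.788006 = 0.7807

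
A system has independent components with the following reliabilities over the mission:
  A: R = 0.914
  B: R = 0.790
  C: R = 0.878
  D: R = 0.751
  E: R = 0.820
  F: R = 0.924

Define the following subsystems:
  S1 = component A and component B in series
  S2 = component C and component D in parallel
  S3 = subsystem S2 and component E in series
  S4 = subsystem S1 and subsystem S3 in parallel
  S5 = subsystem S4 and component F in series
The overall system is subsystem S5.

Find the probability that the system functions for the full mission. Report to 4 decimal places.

0.8714

Series (A and B): 0.914000 × 0.790000 = 0.722060
Parallel (C and D): 1 − (1 − 0.878000)(1 − 0.751000) = 0.969622
Series ([0.969622] and E): 0.969622 × 0.820000 = 0.795090
Parallel ([0.722060] and [0.795090]): 1 − (1 − 0.722060)(1 − 0.795090) = 0.943047
Series ([0.943047] and F): 0.943047 × 0.924000 = 0.8714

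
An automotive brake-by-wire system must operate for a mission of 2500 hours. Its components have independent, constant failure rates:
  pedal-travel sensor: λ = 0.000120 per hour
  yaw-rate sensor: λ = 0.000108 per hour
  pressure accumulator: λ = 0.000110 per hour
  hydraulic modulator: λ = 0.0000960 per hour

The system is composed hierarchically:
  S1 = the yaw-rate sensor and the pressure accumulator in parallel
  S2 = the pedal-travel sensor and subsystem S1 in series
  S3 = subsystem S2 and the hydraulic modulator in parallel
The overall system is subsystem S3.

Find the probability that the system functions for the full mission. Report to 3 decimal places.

R(pedal-travel sensor) = exp(−0.000120 × 2500) = 0.74082
R(yaw-rate sensor) = exp(−0.000108 × 2500) = 0.76338
R(pressure accumulator) = exp(−0.000110 × 2500) = 0.75957
R(hydraulic modulator) = exp(−0.0000960 × 2500) = 0.78663
Parallel (yaw-rate sensor and pressure accumulator): 1 − (1 − 0.76338)(1 − 0.75957) = 0.94311
Series (pedal-travel sensor and [0.94311]): 0.74082 × 0.94311 = 0.69867
Parallel ([0.69867] and hydraulic modulator): 1 − (1 − 0.69867)(1 − 0.78663) = 0.936

0.936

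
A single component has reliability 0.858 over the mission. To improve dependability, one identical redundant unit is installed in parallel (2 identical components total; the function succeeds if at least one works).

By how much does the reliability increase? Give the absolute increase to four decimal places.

R_before = 0.858
R_after = 1 − (1 − 0.858)^2 = 0.9798
ΔR = 0.9798 − 0.858 = 0.1218

0.1218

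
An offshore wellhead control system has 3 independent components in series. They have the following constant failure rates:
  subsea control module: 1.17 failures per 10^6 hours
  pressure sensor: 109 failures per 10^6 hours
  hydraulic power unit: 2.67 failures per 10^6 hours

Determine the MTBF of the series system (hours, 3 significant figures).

Series of exponential components: λ_sys = Σ λ_i
λ_sys = 0.00000117 + 0.000109 + 0.00000267 = 1.1284e-04 /h
MTBF = 1 / λ_sys = 8860 h

8860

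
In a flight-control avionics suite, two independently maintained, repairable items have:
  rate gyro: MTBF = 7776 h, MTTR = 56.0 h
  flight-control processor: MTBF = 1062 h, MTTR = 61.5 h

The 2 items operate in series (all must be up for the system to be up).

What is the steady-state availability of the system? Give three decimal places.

A(rate gyro) = MTBF/(MTBF+MTTR) = 7776/(7776+56.0) = 0.992850
A(flight-control processor) = MTBF/(MTBF+MTTR) = 1062/(1062+61.5) = 0.945260
Series availability: 0.992850 × 0.945260 = 0.939

0.939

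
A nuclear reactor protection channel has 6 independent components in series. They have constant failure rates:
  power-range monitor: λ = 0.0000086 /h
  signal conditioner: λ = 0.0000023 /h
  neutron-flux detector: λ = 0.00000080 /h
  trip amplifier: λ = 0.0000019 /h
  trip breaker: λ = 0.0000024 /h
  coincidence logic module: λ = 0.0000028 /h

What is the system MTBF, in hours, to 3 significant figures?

53200

Series of exponential components: λ_sys = Σ λ_i
λ_sys = 0.0000086 + 0.0000023 + 0.00000080 + 0.0000019 + 0.0000024 + 0.0000028 = 1.8800e-05 /h
MTBF = 1 / λ_sys = 53200 h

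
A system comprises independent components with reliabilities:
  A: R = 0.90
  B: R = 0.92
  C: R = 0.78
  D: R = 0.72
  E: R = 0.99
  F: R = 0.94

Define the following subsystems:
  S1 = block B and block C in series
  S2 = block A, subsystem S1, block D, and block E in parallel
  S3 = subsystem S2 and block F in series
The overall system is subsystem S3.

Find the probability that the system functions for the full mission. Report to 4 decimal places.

Series (B and C): 0.920000 × 0.780000 = 0.717600
Parallel (A, [0.717600], D, and E): 1 − (1 − 0.900000)(1 − 0.717600)(1 − 0.720000)(1 − 0.990000) = 0.999921
Series ([0.999921] and F): 0.999921 × 0.940000 = 0.9399

0.9399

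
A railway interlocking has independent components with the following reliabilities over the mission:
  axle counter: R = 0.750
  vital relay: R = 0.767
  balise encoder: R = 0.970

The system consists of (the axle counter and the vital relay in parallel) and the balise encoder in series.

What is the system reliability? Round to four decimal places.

0.9135

Parallel (axle counter and vital relay): 1 − (1 − 0.750000)(1 − 0.767000) = 0.941750
Series ([0.941750] and balise encoder): 0.941750 × 0.970000 = 0.9135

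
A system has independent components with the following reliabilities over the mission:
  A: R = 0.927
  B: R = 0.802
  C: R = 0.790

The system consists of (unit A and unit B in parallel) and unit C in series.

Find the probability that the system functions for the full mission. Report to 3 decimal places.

0.779

Parallel (A and B): 1 − (1 − 0.92700)(1 − 0.80200) = 0.98555
Series ([0.98555] and C): 0.98555 × 0.79000 = 0.779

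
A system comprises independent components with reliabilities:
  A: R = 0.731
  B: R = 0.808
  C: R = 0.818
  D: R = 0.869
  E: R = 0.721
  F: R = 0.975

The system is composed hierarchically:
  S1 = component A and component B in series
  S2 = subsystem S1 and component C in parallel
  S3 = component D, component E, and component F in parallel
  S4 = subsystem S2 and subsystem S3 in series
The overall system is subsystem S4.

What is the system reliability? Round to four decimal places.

0.9247

Series (A and B): 0.731000 × 0.808000 = 0.590648
Parallel ([0.590648] and C): 1 − (1 − 0.590648)(1 − 0.818000) = 0.925498
Parallel (D, E, and F): 1 − (1 − 0.869000)(1 − 0.721000)(1 − 0.975000) = 0.999086
Series ([0.925498] and [0.999086]): 0.925498 × 0.999086 = 0.9247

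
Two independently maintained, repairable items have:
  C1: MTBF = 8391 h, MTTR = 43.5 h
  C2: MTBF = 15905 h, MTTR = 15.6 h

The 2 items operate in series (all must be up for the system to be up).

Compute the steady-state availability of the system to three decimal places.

A(C1) = MTBF/(MTBF+MTTR) = 8391/(8391+43.5) = 0.994843
A(C2) = MTBF/(MTBF+MTTR) = 15905/(15905+15.6) = 0.999020
Series availability: 0.994843 × 0.999020 = 0.994

0.994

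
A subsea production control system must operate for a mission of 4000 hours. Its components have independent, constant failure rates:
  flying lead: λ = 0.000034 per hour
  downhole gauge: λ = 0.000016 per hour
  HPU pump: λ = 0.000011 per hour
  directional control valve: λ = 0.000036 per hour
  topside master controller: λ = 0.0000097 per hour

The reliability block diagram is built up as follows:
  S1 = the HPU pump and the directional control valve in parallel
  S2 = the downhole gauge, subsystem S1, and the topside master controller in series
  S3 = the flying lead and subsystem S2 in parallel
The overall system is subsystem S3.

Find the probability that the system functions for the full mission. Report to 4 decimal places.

R(flying lead) = exp(−0.000034 × 4000) = 0.872843
R(downhole gauge) = exp(−0.000016 × 4000) = 0.938005
R(HPU pump) = exp(−0.000011 × 4000) = 0.956954
R(directional control valve) = exp(−0.000036 × 4000) = 0.865888
R(topside master controller) = exp(−0.0000097 × 4000) = 0.961943
Parallel (HPU pump and directional control valve): 1 − (1 − 0.956954)(1 − 0.865888) = 0.994227
Series (downhole gauge, [0.994227], and topside master controller): 0.938005 × 0.994227 × 0.961943 = 0.897098
Parallel (flying lead and [0.897098]): 1 − (1 − 0.872843)(1 − 0.897098) = 0.9869

0.9869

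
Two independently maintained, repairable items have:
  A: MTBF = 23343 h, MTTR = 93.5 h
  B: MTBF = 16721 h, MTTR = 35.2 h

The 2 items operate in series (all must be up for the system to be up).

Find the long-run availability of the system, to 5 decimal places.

A(A) = MTBF/(MTBF+MTTR) = 23343/(23343+93.5) = 0.996010
A(B) = MTBF/(MTBF+MTTR) = 16721/(16721+35.2) = 0.997899
Series availability: 0.996010 × 0.997899 = 0.99392

0.99392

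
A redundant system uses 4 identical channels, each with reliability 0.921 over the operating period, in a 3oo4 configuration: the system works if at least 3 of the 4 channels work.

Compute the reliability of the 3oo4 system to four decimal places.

R = Σ_{i=3}^{4} C(4,i) p^i (1−p)^{4−i} with p = 0.921
C(4,3)·0.921^3·0.079^1 = 0.246869
C(4,4)·0.921^4·0.079^0 = 0.719513
Sum = 0.9664

0.9664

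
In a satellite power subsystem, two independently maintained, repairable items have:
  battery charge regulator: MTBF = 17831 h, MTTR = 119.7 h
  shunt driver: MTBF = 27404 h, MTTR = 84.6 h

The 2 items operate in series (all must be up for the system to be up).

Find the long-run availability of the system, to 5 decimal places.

0.99027

A(battery charge regulator) = MTBF/(MTBF+MTTR) = 17831/(17831+119.7) = 0.993332
A(shunt driver) = MTBF/(MTBF+MTTR) = 27404/(27404+84.6) = 0.996922
Series availability: 0.993332 × 0.996922 = 0.99027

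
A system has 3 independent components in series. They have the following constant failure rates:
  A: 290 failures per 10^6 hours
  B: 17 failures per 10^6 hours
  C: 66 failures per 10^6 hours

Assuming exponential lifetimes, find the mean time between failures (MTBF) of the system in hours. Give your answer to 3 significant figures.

2680

Series of exponential components: λ_sys = Σ λ_i
λ_sys = 0.00029 + 0.000017 + 0.000066 = 3.7300e-04 /h
MTBF = 1 / λ_sys = 2680 h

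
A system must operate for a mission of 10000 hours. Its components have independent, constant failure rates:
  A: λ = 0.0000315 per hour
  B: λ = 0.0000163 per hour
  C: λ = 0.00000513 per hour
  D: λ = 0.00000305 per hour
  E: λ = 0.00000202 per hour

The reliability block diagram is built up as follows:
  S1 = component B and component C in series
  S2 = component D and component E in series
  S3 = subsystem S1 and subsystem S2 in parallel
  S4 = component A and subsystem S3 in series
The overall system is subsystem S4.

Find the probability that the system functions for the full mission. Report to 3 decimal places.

0.723

R(A) = exp(−0.0000315 × 10000) = 0.72979
R(B) = exp(−0.0000163 × 10000) = 0.84959
R(C) = exp(−0.00000513 × 10000) = 0.94999
R(D) = exp(−0.00000305 × 10000) = 0.96996
R(E) = exp(−0.00000202 × 10000) = 0.98000
Series (B and C): 0.84959 × 0.94999 = 0.80710
Series (D and E): 0.96996 × 0.98000 = 0.95056
Parallel ([0.80710] and [0.95056]): 1 − (1 − 0.80710)(1 − 0.95056) = 0.99046
Series (A and [0.99046]): 0.72979 × 0.99046 = 0.723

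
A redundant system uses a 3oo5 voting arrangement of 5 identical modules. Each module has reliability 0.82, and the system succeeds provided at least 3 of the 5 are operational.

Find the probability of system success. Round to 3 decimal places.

0.956

R = Σ_{i=3}^{5} C(5,i) p^i (1−p)^{5−i} with p = 0.82
C(5,3)·0.82^3·0.18^2 = 0.17864
C(5,4)·0.82^4·0.18^1 = 0.40691
C(5,5)·0.82^5·0.18^0 = 0.37074
Sum = 0.956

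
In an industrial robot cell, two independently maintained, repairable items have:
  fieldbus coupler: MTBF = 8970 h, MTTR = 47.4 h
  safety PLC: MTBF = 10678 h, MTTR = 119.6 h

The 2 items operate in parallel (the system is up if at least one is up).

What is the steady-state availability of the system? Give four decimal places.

A(fieldbus coupler) = MTBF/(MTBF+MTTR) = 8970/(8970+47.4) = 0.994743
A(safety PLC) = MTBF/(MTBF+MTTR) = 10678/(10678+119.6) = 0.988923
Parallel availability: 1 − (1 − 0.994743)(1 − 0.988923) = 0.9999

0.9999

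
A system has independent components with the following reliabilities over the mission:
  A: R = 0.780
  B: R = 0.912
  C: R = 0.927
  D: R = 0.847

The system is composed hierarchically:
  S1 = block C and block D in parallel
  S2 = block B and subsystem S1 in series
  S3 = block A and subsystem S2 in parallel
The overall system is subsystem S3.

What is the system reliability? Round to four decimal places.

0.9784

Parallel (C and D): 1 − (1 − 0.927000)(1 − 0.847000) = 0.988831
Series (B and [0.988831]): 0.912000 × 0.988831 = 0.901814
Parallel (A and [0.901814]): 1 − (1 − 0.780000)(1 − 0.901814) = 0.9784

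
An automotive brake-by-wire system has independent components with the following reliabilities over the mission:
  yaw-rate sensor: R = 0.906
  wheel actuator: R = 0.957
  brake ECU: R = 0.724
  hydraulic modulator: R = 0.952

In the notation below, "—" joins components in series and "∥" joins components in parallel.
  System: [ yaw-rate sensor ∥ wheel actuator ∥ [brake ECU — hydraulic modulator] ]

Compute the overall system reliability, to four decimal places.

0.9987

Series (brake ECU and hydraulic modulator): 0.724000 × 0.952000 = 0.689248
Parallel (yaw-rate sensor, wheel actuator, and [0.689248]): 1 − (1 − 0.906000)(1 − 0.957000)(1 − 0.689248) = 0.9987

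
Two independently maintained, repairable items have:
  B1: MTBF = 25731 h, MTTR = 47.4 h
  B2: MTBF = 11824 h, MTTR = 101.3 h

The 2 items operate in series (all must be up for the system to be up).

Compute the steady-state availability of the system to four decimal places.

A(B1) = MTBF/(MTBF+MTTR) = 25731/(25731+47.4) = 0.998161
A(B2) = MTBF/(MTBF+MTTR) = 11824/(11824+101.3) = 0.991505
Series availability: 0.998161 × 0.991505 = 0.9897

0.9897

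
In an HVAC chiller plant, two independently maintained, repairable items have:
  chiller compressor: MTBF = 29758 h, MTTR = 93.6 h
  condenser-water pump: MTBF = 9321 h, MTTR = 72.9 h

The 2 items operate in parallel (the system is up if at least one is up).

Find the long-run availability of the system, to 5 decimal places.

0.99998

A(chiller compressor) = MTBF/(MTBF+MTTR) = 29758/(29758+93.6) = 0.996864
A(condenser-water pump) = MTBF/(MTBF+MTTR) = 9321/(9321+72.9) = 0.992240
Parallel availability: 1 − (1 − 0.996864)(1 − 0.992240) = 0.99998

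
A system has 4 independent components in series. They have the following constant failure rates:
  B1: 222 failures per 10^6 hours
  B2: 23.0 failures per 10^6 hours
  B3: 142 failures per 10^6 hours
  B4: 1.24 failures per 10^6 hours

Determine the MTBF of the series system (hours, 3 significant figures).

Series of exponential components: λ_sys = Σ λ_i
λ_sys = 0.000222 + 0.0000230 + 0.000142 + 0.00000124 = 3.8824e-04 /h
MTBF = 1 / λ_sys = 2580 h

2580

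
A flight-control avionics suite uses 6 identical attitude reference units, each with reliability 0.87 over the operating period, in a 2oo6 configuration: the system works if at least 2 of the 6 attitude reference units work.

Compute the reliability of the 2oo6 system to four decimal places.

R = Σ_{i=2}^{6} C(6,i) p^i (1−p)^{6−i} with p = 0.87
C(6,2)·0.87^2·0.13^4 = 0.003243
C(6,3)·0.87^3·0.13^3 = 0.028935
C(6,4)·0.87^4·0.13^2 = 0.145230
C(6,5)·0.87^5·0.13^1 = 0.388768
C(6,6)·0.87^6·0.13^0 = 0.433626
Sum = 0.9998

0.9998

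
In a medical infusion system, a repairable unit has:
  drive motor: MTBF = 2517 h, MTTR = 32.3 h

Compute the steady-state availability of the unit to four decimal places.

A(drive motor) = MTBF/(MTBF+MTTR) = 2517/(2517+32.3) = 0.9873

0.9873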